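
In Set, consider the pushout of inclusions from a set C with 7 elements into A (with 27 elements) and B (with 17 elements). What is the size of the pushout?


The pushout A +_C B identifies the images of C in A and B.
|A +_C B| = |A| + |B| - |C| (for injections).
= 27 + 17 - 7 = 37

37


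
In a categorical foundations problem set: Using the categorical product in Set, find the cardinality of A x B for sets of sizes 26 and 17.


In Set, the product A x B is the Cartesian product.
By the universal property, |A x B| = |A| * |B|.
|A x B| = 26 * 17 = 442

442


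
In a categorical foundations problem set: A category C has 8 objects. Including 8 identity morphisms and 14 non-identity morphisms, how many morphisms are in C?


Each object has an identity morphism, giving 8 identities.
Adding the 14 non-identity morphisms:
Total = 8 + 14 = 22

22


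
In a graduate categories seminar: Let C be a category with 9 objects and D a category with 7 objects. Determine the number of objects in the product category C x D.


The product category C x D has objects that are pairs (c, d).
Number of pairs = |Ob(C)| * |Ob(D)| = 9 * 7 = 63

63


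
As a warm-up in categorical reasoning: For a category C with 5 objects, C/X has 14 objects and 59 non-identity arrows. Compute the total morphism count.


In the slice category C/X, objects are morphisms to X.
Identity morphisms: 14 (one per object of C/X).
Non-identity morphisms: 59.
Total = 14 + 59 = 73

73


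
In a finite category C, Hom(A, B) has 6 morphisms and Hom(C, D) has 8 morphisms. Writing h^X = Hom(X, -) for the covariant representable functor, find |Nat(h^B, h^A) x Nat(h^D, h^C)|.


By the Yoneda lemma, Nat(h^B, h^A) is isomorphic to Hom(A, B),
so |Nat(h^B, h^A)| = |Hom(A, B)| and |Nat(h^D, h^C)| = |Hom(C, D)|.
|Hom(A, B)| = 6, |Hom(C, D)| = 8.
|Nat(h^B, h^A) x Nat(h^D, h^C)| = 6 * 8 = 48

48


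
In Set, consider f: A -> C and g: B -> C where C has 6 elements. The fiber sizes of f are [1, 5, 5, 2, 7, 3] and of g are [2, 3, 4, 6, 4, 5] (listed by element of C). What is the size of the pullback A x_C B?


The pullback A x_C B consists of pairs (a, b) with f(a) = g(b).
For each element c in C, the fiber product has |f^-1(c)| * |g^-1(c)| elements.
Summing over C: 1 * 2 + 5 * 3 + 5 * 4 + 2 * 6 + 7 * 4 + 3 * 5
= 2 + 15 + 20 + 12 + 28 + 15 = 92

92


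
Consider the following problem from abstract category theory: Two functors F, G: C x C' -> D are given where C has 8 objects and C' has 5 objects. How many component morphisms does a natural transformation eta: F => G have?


A natural transformation eta: F => G assigns one component morphism per
object of the domain category.
The domain is the product category C x C', so
|Ob(C x C')| = |Ob(C)| * |Ob(C')| = 8 * 5 = 40.
Therefore eta has 40 component morphisms.

40


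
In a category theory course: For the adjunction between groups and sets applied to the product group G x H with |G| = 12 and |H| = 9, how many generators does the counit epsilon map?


The counit epsilon_K: F(U(K)) -> K of the Free-Forgetful adjunction
maps |K| generators of F(U(K)) into K. For K = G x H (the product group),
|G x H| = |G| * |H|.
Total generators mapped = 12 * 9 = 108.

108


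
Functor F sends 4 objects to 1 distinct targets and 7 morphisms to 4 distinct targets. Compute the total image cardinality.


The image of F consists of distinct objects and distinct morphisms.
|Im(F)| on objects = 1
|Im(F)| on morphisms = 4
Total image cardinality = 1 + 4 = 5

5


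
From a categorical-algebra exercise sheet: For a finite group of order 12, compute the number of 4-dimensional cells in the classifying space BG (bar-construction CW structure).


In the bar-construction CW model of BG, the n-cells are indexed by
n-tuples [g_1|...|g_n] of non-identity elements of G (degenerate
simplices with some g_i = e do not contribute cells), so there are
(|G| - 1)^n n-cells.
For dim = 4 with |G| = 12:
cells = (12 - 1)^4 = 11^4 = 14641

14641


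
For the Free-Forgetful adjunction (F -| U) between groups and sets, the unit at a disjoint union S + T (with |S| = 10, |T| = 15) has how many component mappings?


The unit eta_X: X -> U(F(X)) of the Free-Forgetful adjunction
maps each element of X to a generator of F(X). For X = S + T (disjoint
union in Set), |S + T| = |S| + |T|.
Total mappings = 10 + 15 = 25.

25


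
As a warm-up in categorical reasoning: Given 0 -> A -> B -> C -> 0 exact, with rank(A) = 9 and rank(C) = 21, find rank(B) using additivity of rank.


For a short exact sequence 0 -> A -> B -> C -> 0,
rank is additive: rank(B) = rank(A) + rank(C).
rank(B) = 9 + 21 = 30

30


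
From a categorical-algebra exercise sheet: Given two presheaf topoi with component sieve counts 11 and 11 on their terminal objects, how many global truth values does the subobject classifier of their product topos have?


In a product of presheaf topoi E_1 x E_2, the subobject classifier
is Omega = Omega_1 x Omega_2 (componentwise), so
|Omega(top)| = |Omega_1(top_1)| * |Omega_2(top_2)|.
= 11 * 11 = 121.

121


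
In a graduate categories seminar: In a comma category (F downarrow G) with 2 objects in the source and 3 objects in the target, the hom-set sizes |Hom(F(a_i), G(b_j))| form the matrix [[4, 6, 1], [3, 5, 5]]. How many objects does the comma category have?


Objects of (F downarrow G) are triples (a, b, h: F(a)->G(b)).
The count equals the sum of all entries in the hom-matrix.
sum(row 0) = 11
sum(row 1) = 13
Grand total = 24

24


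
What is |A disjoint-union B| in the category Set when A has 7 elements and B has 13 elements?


In Set, the coproduct A + B is the disjoint union.
|A + B| = |A| + |B| = 7 + 13 = 20

20


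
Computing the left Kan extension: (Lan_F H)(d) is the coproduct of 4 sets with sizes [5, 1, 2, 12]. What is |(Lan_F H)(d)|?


Pointwise, the left Kan extension (Lan_F H)(d) is the colimit, indexed
by the comma category (F downarrow d), of H composed with the
projection (F downarrow d) -> C. Here that colimit is given
as a coproduct (disjoint union) of sets, so its cardinality is the
sum of the sizes of the summands.
Coproduct of sets with sizes: 5 + 1 + 2 + 12
= 20

20


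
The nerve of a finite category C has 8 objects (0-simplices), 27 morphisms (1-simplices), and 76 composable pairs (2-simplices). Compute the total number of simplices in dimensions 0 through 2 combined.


The 2-skeleton of the nerve N(C) consists of simplices in dimensions 0, 1, 2:
  |N(C)_0| = 8 (objects)
  |N(C)_1| = 27 (morphisms)
  |N(C)_2| = 76 (composable pairs)
Total = 8 + 27 + 76 = 111

111


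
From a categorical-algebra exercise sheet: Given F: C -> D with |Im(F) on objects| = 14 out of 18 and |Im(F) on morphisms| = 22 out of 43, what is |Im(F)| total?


The image of F consists of distinct objects and distinct morphisms.
|Im(F)| on objects = 14
|Im(F)| on morphisms = 22
Total image cardinality = 14 + 22 = 36

36


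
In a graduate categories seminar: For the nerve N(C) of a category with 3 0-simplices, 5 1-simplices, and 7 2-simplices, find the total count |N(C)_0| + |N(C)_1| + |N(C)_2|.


The 2-skeleton of the nerve N(C) consists of simplices in dimensions 0, 1, 2:
  |N(C)_0| = 3 (objects)
  |N(C)_1| = 5 (morphisms)
  |N(C)_2| = 7 (composable pairs)
Total = 3 + 5 + 7 = 15

15


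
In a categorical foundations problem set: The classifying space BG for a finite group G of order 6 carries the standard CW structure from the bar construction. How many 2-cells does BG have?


In the bar-construction CW model of BG, the n-cells are indexed by
n-tuples [g_1|...|g_n] of non-identity elements of G (degenerate
simplices with some g_i = e do not contribute cells), so there are
(|G| - 1)^n n-cells.
For dim = 2 with |G| = 6:
cells = (6 - 1)^2 = 5^2 = 25

25


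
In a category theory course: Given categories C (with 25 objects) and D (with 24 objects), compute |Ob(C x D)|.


The product category C x D has objects that are pairs (c, d).
Number of pairs = |Ob(C)| * |Ob(D)| = 25 * 24 = 600

600


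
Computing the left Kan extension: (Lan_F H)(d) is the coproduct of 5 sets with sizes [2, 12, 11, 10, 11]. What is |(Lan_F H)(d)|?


Pointwise, the left Kan extension (Lan_F H)(d) is the colimit, indexed
by the comma category (F downarrow d), of H composed with the
projection (F downarrow d) -> C. Here that colimit is given
as a coproduct (disjoint union) of sets, so its cardinality is the
sum of the sizes of the summands.
Coproduct of sets with sizes: 2 + 12 + 11 + 10 + 11
= 46

46


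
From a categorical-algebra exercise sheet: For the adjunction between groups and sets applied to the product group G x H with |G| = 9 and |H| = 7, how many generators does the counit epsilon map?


The counit epsilon_K: F(U(K)) -> K of the Free-Forgetful adjunction
maps |K| generators of F(U(K)) into K. For K = G x H (the product group),
|G x H| = |G| * |H|.
Total generators mapped = 9 * 7 = 63.

63


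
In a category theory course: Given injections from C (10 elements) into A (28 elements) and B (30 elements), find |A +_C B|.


The pushout A +_C B identifies the images of C in A and B.
|A +_C B| = |A| + |B| - |C| (for injections).
= 28 + 30 - 10 = 48

48


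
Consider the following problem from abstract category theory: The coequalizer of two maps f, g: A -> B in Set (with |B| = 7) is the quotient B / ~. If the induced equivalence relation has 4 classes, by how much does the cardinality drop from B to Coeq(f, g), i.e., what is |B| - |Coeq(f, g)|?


The coequalizer Coeq(f, g) = B / ~ has one element per equivalence class.
|B| = 7, |Coeq(f, g)| = 4.
|B| - |Coeq(f, g)| = 7 - 4 = 3.

3


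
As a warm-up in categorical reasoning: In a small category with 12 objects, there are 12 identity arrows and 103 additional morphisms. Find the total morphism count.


Each object has an identity morphism, giving 12 identities.
Adding the 103 non-identity morphisms:
Total = 12 + 103 = 115

115


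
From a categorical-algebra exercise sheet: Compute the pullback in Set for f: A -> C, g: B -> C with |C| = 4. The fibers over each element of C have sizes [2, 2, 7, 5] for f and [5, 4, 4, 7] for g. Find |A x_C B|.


The pullback A x_C B consists of pairs (a, b) with f(a) = g(b).
For each element c in C, the fiber product has |f^-1(c)| * |g^-1(c)| elements.
Summing over C: 2 * 5 + 2 * 4 + 7 * 4 + 5 * 7
= 10 + 8 + 28 + 35 = 81

81


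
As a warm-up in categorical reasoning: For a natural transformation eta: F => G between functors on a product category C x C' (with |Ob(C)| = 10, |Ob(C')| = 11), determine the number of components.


A natural transformation eta: F => G assigns one component morphism per
object of the domain category.
The domain is the product category C x C', so
|Ob(C x C')| = |Ob(C)| * |Ob(C')| = 10 * 11 = 110.
Therefore eta has 110 component morphisms.

110


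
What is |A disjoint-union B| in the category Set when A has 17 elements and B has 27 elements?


In Set, the coproduct A + B is the disjoint union.
|A + B| = |A| + |B| = 17 + 27 = 44

44


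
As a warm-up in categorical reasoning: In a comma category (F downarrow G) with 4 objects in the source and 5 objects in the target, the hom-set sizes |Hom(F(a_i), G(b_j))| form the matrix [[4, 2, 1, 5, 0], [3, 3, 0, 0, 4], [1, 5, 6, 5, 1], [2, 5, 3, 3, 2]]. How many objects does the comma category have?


Objects of (F downarrow G) are triples (a, b, h: F(a)->G(b)).
The count equals the sum of all entries in the hom-matrix.
sum(row 0) = 12
sum(row 1) = 10
sum(row 2) = 18
sum(row 3) = 15
Grand total = 55

55


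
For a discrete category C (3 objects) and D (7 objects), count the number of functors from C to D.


A functor from a discrete category C to D is determined by
where each object maps. Each of the 3 objects of C can map
to any of the 7 objects of D independently.
Number of functors = 7^3 = 343

343


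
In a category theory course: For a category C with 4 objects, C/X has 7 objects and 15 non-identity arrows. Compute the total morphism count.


In the slice category C/X, objects are morphisms to X.
Identity morphisms: 7 (one per object of C/X).
Non-identity morphisms: 15.
Total = 7 + 15 = 22

22


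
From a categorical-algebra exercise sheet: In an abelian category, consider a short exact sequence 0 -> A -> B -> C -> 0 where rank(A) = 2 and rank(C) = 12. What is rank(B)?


For a short exact sequence 0 -> A -> B -> C -> 0,
rank is additive: rank(B) = rank(A) + rank(C).
rank(B) = 2 + 12 = 14

14


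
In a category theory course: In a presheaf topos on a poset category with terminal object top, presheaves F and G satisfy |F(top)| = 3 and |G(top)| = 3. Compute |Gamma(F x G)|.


Global sections of a presheaf on a poset with terminal top satisfy
Gamma(H) ~ H(top). Presheaves admit pointwise products, so
(F x G)(top) = F(top) x G(top) (Cartesian product).
|Gamma(F x G)| = |F(top)| * |G(top)| = 3 * 3 = 9.

9


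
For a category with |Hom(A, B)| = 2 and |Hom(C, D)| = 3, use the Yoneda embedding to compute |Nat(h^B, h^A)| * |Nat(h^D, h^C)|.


By the Yoneda lemma, Nat(h^B, h^A) is isomorphic to Hom(A, B),
so |Nat(h^B, h^A)| = |Hom(A, B)| and |Nat(h^D, h^C)| = |Hom(C, D)|.
|Hom(A, B)| = 2, |Hom(C, D)| = 3.
|Nat(h^B, h^A) x Nat(h^D, h^C)| = 2 * 3 = 6

6


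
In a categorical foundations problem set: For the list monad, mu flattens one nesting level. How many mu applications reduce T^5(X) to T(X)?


Each application of mu: T^2 -> T removes one layer of nesting.
Starting at depth 5 (i.e., T^5(X)), we need to reach T(X).
Number of mu applications = 5 - 1 = 4

4


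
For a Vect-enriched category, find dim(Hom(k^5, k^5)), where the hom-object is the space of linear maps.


In Vect-enriched categories, Hom(k^n, k^m) is the space of m x n matrices.
dim(Hom(k^5, k^5)) = 5 * 5 = 25

25


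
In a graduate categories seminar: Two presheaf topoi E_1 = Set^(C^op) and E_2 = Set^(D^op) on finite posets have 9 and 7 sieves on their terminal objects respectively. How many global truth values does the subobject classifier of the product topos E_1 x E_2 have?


In a product of presheaf topoi E_1 x E_2, the subobject classifier
is Omega = Omega_1 x Omega_2 (componentwise), so
|Omega(top)| = |Omega_1(top_1)| * |Omega_2(top_2)|.
= 9 * 7 = 63.

63


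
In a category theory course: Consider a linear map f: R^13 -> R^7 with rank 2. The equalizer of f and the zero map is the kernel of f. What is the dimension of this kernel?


The equalizer of f and the zero map is ker(f).
By the rank-nullity theorem: dim(ker(f)) = dim(domain) - rank(f).
dim(ker(f)) = 13 - 2 = 11

11


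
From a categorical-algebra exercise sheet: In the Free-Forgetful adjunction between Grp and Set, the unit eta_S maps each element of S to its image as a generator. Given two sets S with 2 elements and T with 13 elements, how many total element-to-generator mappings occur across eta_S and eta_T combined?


The unit eta_X: X -> U(F(X)) of the Free-Forgetful adjunction
maps each element of X to a generator of F(X). For X = S + T (disjoint
union in Set), |S + T| = |S| + |T|.
Total mappings = 2 + 13 = 15.

15


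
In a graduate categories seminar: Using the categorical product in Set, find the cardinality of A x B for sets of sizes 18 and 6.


In Set, the product A x B is the Cartesian product.
By the universal property, |A x B| = |A| * |B|.
|A x B| = 18 * 6 = 108

108


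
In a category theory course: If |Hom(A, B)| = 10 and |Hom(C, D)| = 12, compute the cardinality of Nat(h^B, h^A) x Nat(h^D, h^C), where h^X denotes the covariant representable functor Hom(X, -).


By the Yoneda lemma, Nat(h^B, h^A) is isomorphic to Hom(A, B),
so |Nat(h^B, h^A)| = |Hom(A, B)| and |Nat(h^D, h^C)| = |Hom(C, D)|.
|Hom(A, B)| = 10, |Hom(C, D)| = 12.
|Nat(h^B, h^A) x Nat(h^D, h^C)| = 10 * 12 = 120

120


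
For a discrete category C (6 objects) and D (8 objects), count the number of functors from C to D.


A functor from a discrete category C to D is determined by
where each object maps. Each of the 6 objects of C can map
to any of the 8 objects of D independently.
Number of functors = 8^6 = 262144

262144


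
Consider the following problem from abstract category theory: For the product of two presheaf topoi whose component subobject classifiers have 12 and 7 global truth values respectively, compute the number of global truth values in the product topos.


In a product of presheaf topoi E_1 x E_2, the subobject classifier
is Omega = Omega_1 x Omega_2 (componentwise), so
|Omega(top)| = |Omega_1(top_1)| * |Omega_2(top_2)|.
= 12 * 7 = 84.

84


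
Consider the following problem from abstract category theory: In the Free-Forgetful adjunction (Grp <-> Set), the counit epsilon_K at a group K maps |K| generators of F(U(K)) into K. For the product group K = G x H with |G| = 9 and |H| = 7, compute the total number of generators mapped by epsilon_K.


The counit epsilon_K: F(U(K)) -> K of the Free-Forgetful adjunction
maps |K| generators of F(U(K)) into K. For K = G x H (the product group),
|G x H| = |G| * |H|.
Total generators mapped = 9 * 7 = 63.

63


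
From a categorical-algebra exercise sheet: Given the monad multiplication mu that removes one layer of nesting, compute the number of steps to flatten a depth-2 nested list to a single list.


Each application of mu: T^2 -> T removes one layer of nesting.
Starting at depth 2 (i.e., T^2(X)), we need to reach T(X).
Number of mu applications = 2 - 1 = 1

1


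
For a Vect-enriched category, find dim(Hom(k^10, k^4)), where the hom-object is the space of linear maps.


In Vect-enriched categories, Hom(k^n, k^m) is the space of m x n matrices.
dim(Hom(k^10, k^4)) = 4 * 10 = 40

40


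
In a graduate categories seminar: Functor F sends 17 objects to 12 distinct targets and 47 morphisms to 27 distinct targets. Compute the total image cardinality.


The image of F consists of distinct objects and distinct morphisms.
|Im(F)| on objects = 12
|Im(F)| on morphisms = 27
Total image cardinality = 12 + 27 = 39

39


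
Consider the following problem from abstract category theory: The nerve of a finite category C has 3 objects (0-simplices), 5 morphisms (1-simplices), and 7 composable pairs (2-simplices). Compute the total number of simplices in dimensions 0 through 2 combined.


The 2-skeleton of the nerve N(C) consists of simplices in dimensions 0, 1, 2:
  |N(C)_0| = 3 (objects)
  |N(C)_1| = 5 (morphisms)
  |N(C)_2| = 7 (composable pairs)
Total = 3 + 5 + 7 = 15

15


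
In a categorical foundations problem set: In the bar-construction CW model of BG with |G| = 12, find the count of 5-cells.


In the bar-construction CW model of BG, the n-cells are indexed by
n-tuples [g_1|...|g_n] of non-identity elements of G (degenerate
simplices with some g_i = e do not contribute cells), so there are
(|G| - 1)^n n-cells.
For dim = 5 with |G| = 12:
cells = (12 - 1)^5 = 11^5 = 161051

161051


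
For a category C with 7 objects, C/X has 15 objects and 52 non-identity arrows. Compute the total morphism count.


In the slice category C/X, objects are morphisms to X.
Identity morphisms: 15 (one per object of C/X).
Non-identity morphisms: 52.
Total = 15 + 52 = 67

67


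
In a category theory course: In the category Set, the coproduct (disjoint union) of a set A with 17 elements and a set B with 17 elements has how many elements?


In Set, the coproduct A + B is the disjoint union.
|A + B| = |A| + |B| = 17 + 17 = 34

34


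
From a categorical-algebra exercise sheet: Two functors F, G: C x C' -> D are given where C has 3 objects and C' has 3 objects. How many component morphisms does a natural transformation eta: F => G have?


A natural transformation eta: F => G assigns one component morphism per
object of the domain category.
The domain is the product category C x C', so
|Ob(C x C')| = |Ob(C)| * |Ob(C')| = 3 * 3 = 9.
Therefore eta has 9 component morphisms.

9


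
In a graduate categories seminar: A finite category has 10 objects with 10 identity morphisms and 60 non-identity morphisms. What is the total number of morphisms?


Each object has an identity morphism, giving 10 identities.
Adding the 60 non-identity morphisms:
Total = 10 + 60 = 70

70


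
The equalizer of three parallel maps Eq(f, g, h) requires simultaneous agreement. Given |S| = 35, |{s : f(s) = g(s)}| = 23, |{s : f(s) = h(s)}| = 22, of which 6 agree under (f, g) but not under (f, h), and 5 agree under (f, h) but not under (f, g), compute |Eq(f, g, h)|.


Eq(f, g, h) is the triple-agreement set: points in S where all three
maps take the same value. Using inclusion-exclusion on the pairwise data:
Pair (f, g) agrees on 23 points; pair (f, h) on 22 points.
Points agreeing under (f, g) but not (f, h) = 6; under (f, h) but not (f, g) = 5.
Triple-agreement = agreement-in-(f, g) minus points that agree under (f, g) but not (f, h):
|Eq(f, g, h)| = 23 - 6 = 17
(cross-check via (f, h): 22 - 5 = 17.)

17


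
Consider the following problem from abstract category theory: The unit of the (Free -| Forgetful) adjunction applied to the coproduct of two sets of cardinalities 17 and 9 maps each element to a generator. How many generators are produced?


The unit eta_X: X -> U(F(X)) of the Free-Forgetful adjunction
maps each element of X to a generator of F(X). For X = S + T (disjoint
union in Set), |S + T| = |S| + |T|.
Total mappings = 17 + 9 = 26.

26


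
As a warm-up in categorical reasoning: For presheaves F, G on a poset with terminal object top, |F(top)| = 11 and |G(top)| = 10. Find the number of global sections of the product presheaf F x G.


Global sections of a presheaf on a poset with terminal top satisfy
Gamma(H) ~ H(top). Presheaves admit pointwise products, so
(F x G)(top) = F(top) x G(top) (Cartesian product).
|Gamma(F x G)| = |F(top)| * |G(top)| = 11 * 10 = 110.

110


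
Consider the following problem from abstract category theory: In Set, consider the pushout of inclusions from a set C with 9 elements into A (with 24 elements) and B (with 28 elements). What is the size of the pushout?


The pushout A +_C B identifies the images of C in A and B.
|A +_C B| = |A| + |B| - |C| (for injections).
= 24 + 28 - 9 = 43

43


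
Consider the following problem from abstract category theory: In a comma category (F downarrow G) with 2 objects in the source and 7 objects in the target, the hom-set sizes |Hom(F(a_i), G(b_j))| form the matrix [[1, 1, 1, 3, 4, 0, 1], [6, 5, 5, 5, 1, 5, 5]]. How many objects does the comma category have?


Objects of (F downarrow G) are triples (a, b, h: F(a)->G(b)).
The count equals the sum of all entries in the hom-matrix.
sum(row 0) = 11
sum(row 1) = 32
Grand total = 43

43


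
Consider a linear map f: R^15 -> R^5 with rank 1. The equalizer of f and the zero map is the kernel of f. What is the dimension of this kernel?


The equalizer of f and the zero map is ker(f).
By the rank-nullity theorem: dim(ker(f)) = dim(domain) - rank(f).
dim(ker(f)) = 15 - 1 = 14

14


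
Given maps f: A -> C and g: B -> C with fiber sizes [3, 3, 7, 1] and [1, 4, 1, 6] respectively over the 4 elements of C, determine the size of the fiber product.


The pullback A x_C B consists of pairs (a, b) with f(a) = g(b).
For each element c in C, the fiber product has |f^-1(c)| * |g^-1(c)| elements.
Summing over C: 3 * 1 + 3 * 4 + 7 * 1 + 1 * 6
= 3 + 12 + 7 + 6 = 28

28


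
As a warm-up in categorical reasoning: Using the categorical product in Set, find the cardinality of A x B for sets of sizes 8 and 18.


In Set, the product A x B is the Cartesian product.
By the universal property, |A x B| = |A| * |B|.
|A x B| = 8 * 18 = 144

144


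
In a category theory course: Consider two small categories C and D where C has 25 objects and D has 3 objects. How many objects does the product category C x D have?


The product category C x D has objects that are pairs (c, d).
Number of pairs = |Ob(C)| * |Ob(D)| = 25 * 3 = 75

75


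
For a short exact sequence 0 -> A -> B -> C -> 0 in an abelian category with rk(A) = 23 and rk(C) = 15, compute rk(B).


For a short exact sequence 0 -> A -> B -> C -> 0,
rank is additive: rank(B) = rank(A) + rank(C).
rank(B) = 23 + 15 = 38

38


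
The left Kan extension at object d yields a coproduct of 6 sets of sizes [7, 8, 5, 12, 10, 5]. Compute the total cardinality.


Pointwise, the left Kan extension (Lan_F H)(d) is the colimit, indexed
by the comma category (F downarrow d), of H composed with the
projection (F downarrow d) -> C. Here that colimit is given
as a coproduct (disjoint union) of sets, so its cardinality is the
sum of the sizes of the summands.
Coproduct of sets with sizes: 7 + 8 + 5 + 12 + 10 + 5
= 47

47


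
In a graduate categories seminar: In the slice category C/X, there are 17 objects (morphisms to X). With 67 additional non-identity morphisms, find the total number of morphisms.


In the slice category C/X, objects are morphisms to X.
Identity morphisms: 17 (one per object of C/X).
Non-identity morphisms: 67.
Total = 17 + 67 = 84

84


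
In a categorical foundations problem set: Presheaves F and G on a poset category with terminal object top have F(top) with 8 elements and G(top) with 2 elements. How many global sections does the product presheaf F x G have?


Global sections of a presheaf on a poset with terminal top satisfy
Gamma(H) ~ H(top). Presheaves admit pointwise products, so
(F x G)(top) = F(top) x G(top) (Cartesian product).
|Gamma(F x G)| = |F(top)| * |G(top)| = 8 * 2 = 16.

16


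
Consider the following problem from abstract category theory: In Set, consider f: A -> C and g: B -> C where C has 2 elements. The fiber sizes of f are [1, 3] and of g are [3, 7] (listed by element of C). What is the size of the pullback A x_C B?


The pullback A x_C B consists of pairs (a, b) with f(a) = g(b).
For each element c in C, the fiber product has |f^-1(c)| * |g^-1(c)| elements.
Summing over C: 1 * 3 + 3 * 7
= 3 + 21 = 24

24


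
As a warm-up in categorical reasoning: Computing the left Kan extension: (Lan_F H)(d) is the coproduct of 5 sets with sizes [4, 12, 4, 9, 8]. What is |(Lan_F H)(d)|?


Pointwise, the left Kan extension (Lan_F H)(d) is the colimit, indexed
by the comma category (F downarrow d), of H composed with the
projection (F downarrow d) -> C. Here that colimit is given
as a coproduct (disjoint union) of sets, so its cardinality is the
sum of the sizes of the summands.
Coproduct of sets with sizes: 4 + 12 + 4 + 9 + 8
= 37

37


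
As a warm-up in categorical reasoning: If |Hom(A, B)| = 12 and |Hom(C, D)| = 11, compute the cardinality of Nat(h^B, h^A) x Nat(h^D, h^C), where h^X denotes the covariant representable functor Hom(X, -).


By the Yoneda lemma, Nat(h^B, h^A) is isomorphic to Hom(A, B),
so |Nat(h^B, h^A)| = |Hom(A, B)| and |Nat(h^D, h^C)| = |Hom(C, D)|.
|Hom(A, B)| = 12, |Hom(C, D)| = 11.
|Nat(h^B, h^A) x Nat(h^D, h^C)| = 12 * 11 = 132

132


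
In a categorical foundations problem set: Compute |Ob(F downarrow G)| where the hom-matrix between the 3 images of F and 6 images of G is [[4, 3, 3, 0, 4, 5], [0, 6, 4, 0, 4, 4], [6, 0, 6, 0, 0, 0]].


Objects of (F downarrow G) are triples (a, b, h: F(a)->G(b)).
The count equals the sum of all entries in the hom-matrix.
sum(row 0) = 19
sum(row 1) = 18
sum(row 2) = 12
Grand total = 49

49


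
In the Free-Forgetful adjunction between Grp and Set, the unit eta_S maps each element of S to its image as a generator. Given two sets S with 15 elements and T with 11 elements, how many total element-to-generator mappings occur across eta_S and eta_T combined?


The unit eta_X: X -> U(F(X)) of the Free-Forgetful adjunction
maps each element of X to a generator of F(X). For X = S + T (disjoint
union in Set), |S + T| = |S| + |T|.
Total mappings = 15 + 11 = 26.

26


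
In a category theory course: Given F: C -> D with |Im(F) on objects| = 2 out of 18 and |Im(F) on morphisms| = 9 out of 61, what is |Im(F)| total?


The image of F consists of distinct objects and distinct morphisms.
|Im(F)| on objects = 2
|Im(F)| on morphisms = 9
Total image cardinality = 2 + 9 = 11

11


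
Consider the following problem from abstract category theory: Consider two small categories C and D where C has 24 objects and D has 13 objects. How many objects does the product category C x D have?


The product category C x D has objects that are pairs (c, d).
Number of pairs = |Ob(C)| * |Ob(D)| = 24 * 13 = 312

312


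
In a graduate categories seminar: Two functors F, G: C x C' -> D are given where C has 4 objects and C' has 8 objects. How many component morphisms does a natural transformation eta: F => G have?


A natural transformation eta: F => G assigns one component morphism per
object of the domain category.
The domain is the product category C x C', so
|Ob(C x C')| = |Ob(C)| * |Ob(C')| = 4 * 8 = 32.
Therefore eta has 32 component morphisms.

32


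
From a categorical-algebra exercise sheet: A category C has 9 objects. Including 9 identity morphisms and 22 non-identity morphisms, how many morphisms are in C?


Each object has an identity morphism, giving 9 identities.
Adding the 22 non-identity morphisms:
Total = 9 + 22 = 31

31


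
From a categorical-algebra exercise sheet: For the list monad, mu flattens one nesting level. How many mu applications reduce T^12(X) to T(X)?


Each application of mu: T^2 -> T removes one layer of nesting.
Starting at depth 12 (i.e., T^12(X)), we need to reach T(X).
Number of mu applications = 12 - 1 = 11

11


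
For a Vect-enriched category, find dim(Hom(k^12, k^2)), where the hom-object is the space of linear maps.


In Vect-enriched categories, Hom(k^n, k^m) is the space of m x n matrices.
dim(Hom(k^12, k^2)) = 2 * 12 = 24

24


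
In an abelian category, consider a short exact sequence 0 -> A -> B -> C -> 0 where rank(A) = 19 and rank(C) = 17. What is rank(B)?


For a short exact sequence 0 -> A -> B -> C -> 0,
rank is additive: rank(B) = rank(A) + rank(C).
rank(B) = 19 + 17 = 36

36


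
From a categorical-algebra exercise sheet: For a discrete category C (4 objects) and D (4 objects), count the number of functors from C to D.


A functor from a discrete category C to D is determined by
where each object maps. Each of the 4 objects of C can map
to any of the 4 objects of D independently.
Number of functors = 4^4 = 256

256


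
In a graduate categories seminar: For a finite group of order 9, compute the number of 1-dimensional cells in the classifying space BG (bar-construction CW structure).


In the bar-construction CW model of BG, the n-cells are indexed by
n-tuples [g_1|...|g_n] of non-identity elements of G (degenerate
simplices with some g_i = e do not contribute cells), so there are
(|G| - 1)^n n-cells.
For dim = 1 with |G| = 9:
cells = (9 - 1)^1 = 8^1 = 8

8


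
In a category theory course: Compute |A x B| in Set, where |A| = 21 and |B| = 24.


In Set, the product A x B is the Cartesian product.
By the universal property, |A x B| = |A| * |B|.
|A x B| = 21 * 24 = 504

504


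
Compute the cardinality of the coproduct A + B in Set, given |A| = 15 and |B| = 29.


In Set, the coproduct A + B is the disjoint union.
|A + B| = |A| + |B| = 15 + 29 = 44

44


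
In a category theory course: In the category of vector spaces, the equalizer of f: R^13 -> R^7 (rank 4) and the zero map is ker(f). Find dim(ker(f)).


The equalizer of f and the zero map is ker(f).
By the rank-nullity theorem: dim(ker(f)) = dim(domain) - rank(f).
dim(ker(f)) = 13 - 4 = 9

9


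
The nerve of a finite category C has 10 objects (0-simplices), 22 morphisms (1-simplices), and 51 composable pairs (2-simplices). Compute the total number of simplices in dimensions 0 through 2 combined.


The 2-skeleton of the nerve N(C) consists of simplices in dimensions 0, 1, 2:
  |N(C)_0| = 10 (objects)
  |N(C)_1| = 22 (morphisms)
  |N(C)_2| = 51 (composable pairs)
Total = 10 + 22 + 51 = 83

83


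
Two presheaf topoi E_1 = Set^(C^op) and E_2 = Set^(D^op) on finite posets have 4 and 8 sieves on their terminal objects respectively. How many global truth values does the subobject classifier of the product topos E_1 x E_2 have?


In a product of presheaf topoi E_1 x E_2, the subobject classifier
is Omega = Omega_1 x Omega_2 (componentwise), so
|Omega(top)| = |Omega_1(top_1)| * |Omega_2(top_2)|.
= 4 * 8 = 32.

32


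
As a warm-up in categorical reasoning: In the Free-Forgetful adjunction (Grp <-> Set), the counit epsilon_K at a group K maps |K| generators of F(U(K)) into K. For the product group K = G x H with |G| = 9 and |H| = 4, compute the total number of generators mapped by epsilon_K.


The counit epsilon_K: F(U(K)) -> K of the Free-Forgetful adjunction
maps |K| generators of F(U(K)) into K. For K = G x H (the product group),
|G x H| = |G| * |H|.
Total generators mapped = 9 * 4 = 36.

36


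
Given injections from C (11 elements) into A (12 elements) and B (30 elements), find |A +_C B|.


The pushout A +_C B identifies the images of C in A and B.
|A +_C B| = |A| + |B| - |C| (for injections).
= 12 + 30 - 11 = 31

31


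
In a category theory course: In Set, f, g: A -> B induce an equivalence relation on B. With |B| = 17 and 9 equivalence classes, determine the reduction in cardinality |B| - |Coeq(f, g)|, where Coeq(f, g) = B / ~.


The coequalizer Coeq(f, g) = B / ~ has one element per equivalence class.
|B| = 17, |Coeq(f, g)| = 9.
|B| - |Coeq(f, g)| = 17 - 9 = 8.

8


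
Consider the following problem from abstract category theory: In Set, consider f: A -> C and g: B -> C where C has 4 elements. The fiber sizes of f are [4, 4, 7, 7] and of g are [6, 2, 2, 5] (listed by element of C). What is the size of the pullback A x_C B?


The pullback A x_C B consists of pairs (a, b) with f(a) = g(b).
For each element c in C, the fiber product has |f^-1(c)| * |g^-1(c)| elements.
Summing over C: 4 * 6 + 4 * 2 + 7 * 2 + 7 * 5
= 24 + 8 + 14 + 35 = 81

81


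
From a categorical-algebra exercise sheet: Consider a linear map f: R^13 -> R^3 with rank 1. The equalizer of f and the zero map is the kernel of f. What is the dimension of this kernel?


The equalizer of f and the zero map is ker(f).
By the rank-nullity theorem: dim(ker(f)) = dim(domain) - rank(f).
dim(ker(f)) = 13 - 1 = 12

12


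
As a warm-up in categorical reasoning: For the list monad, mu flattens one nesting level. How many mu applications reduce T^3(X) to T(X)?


Each application of mu: T^2 -> T removes one layer of nesting.
Starting at depth 3 (i.e., T^3(X)), we need to reach T(X).
Number of mu applications = 3 - 1 = 2

2


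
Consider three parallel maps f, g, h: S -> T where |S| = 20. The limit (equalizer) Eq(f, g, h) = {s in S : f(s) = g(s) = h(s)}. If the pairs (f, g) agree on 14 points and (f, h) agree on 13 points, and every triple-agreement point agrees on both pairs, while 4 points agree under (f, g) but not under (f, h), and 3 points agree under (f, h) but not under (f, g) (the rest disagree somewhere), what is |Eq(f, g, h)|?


Eq(f, g, h) is the triple-agreement set: points in S where all three
maps take the same value. Using inclusion-exclusion on the pairwise data:
Pair (f, g) agrees on 14 points; pair (f, h) on 13 points.
Points agreeing under (f, g) but not (f, h) = 4; under (f, h) but not (f, g) = 3.
Triple-agreement = agreement-in-(f, g) minus points that agree under (f, g) but not (f, h):
|Eq(f, g, h)| = 14 - 4 = 10
(cross-check via (f, h): 13 - 3 = 10.)

10


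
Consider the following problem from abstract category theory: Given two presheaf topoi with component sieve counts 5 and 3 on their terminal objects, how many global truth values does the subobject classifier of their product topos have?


In a product of presheaf topoi E_1 x E_2, the subobject classifier
is Omega = Omega_1 x Omega_2 (componentwise), so
|Omega(top)| = |Omega_1(top_1)| * |Omega_2(top_2)|.
= 5 * 3 = 15.

15


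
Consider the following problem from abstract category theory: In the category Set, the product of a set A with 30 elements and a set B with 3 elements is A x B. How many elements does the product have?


In Set, the product A x B is the Cartesian product.
By the universal property, |A x B| = |A| * |B|.
|A x B| = 30 * 3 = 90

90


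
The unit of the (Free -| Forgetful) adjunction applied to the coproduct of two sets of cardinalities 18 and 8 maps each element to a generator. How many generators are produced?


The unit eta_X: X -> U(F(X)) of the Free-Forgetful adjunction
maps each element of X to a generator of F(X). For X = S + T (disjoint
union in Set), |S + T| = |S| + |T|.
Total mappings = 18 + 8 = 26.

26


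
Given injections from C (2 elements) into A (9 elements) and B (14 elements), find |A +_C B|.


The pushout A +_C B identifies the images of C in A and B.
|A +_C B| = |A| + |B| - |C| (for injections).
= 9 + 14 - 2 = 21

21


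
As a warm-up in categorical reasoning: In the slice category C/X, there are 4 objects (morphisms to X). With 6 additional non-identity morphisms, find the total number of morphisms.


In the slice category C/X, objects are morphisms to X.
Identity morphisms: 4 (one per object of C/X).
Non-identity morphisms: 6.
Total = 4 + 6 = 10

10


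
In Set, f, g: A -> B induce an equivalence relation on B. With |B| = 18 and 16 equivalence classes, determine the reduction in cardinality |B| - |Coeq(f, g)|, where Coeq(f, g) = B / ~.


The coequalizer Coeq(f, g) = B / ~ has one element per equivalence class.
|B| = 18, |Coeq(f, g)| = 16.
|B| - |Coeq(f, g)| = 18 - 16 = 2.

2


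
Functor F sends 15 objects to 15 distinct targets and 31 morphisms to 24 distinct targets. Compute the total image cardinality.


The image of F consists of distinct objects and distinct morphisms.
|Im(F)| on objects = 15
|Im(F)| on morphisms = 24
Total image cardinality = 15 + 24 = 39

39


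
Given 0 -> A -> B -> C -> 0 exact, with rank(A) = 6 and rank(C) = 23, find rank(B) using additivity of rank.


For a short exact sequence 0 -> A -> B -> C -> 0,
rank is additive: rank(B) = rank(A) + rank(C).
rank(B) = 6 + 23 = 29

29


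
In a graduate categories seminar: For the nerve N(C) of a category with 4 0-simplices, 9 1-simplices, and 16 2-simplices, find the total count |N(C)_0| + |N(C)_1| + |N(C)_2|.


The 2-skeleton of the nerve N(C) consists of simplices in dimensions 0, 1, 2:
  |N(C)_0| = 4 (objects)
  |N(C)_1| = 9 (morphisms)
  |N(C)_2| = 16 (composable pairs)
Total = 4 + 9 + 16 = 29

29


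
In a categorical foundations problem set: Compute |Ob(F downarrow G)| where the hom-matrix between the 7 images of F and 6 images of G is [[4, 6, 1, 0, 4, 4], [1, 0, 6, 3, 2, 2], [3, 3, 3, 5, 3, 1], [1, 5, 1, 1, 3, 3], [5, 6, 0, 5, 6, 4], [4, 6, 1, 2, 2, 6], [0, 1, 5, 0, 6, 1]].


Objects of (F downarrow G) are triples (a, b, h: F(a)->G(b)).
The count equals the sum of all entries in the hom-matrix.
sum(row 0) = 19
sum(row 1) = 14
sum(row 2) = 18
sum(row 3) = 14
sum(row 4) = 26
sum(row 5) = 21
sum(row 6) = 13
Grand total = 125

125


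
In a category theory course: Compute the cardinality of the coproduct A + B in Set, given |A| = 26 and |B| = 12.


In Set, the coproduct A + B is the disjoint union.
|A + B| = |A| + |B| = 26 + 12 = 38

38


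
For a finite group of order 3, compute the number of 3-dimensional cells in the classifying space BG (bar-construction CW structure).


In the bar-construction CW model of BG, the n-cells are indexed by
n-tuples [g_1|...|g_n] of non-identity elements of G (degenerate
simplices with some g_i = e do not contribute cells), so there are
(|G| - 1)^n n-cells.
For dim = 3 with |G| = 3:
cells = (3 - 1)^3 = 2^3 = 8

8


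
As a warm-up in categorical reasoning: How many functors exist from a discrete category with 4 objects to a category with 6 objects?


A functor from a discrete category C to D is determined by
where each object maps. Each of the 4 objects of C can map
to any of the 6 objects of D independently.
Number of functors = 6^4 = 1296

1296


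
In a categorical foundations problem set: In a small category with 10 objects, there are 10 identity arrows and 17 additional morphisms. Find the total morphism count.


Each object has an identity morphism, giving 10 identities.
Adding the 17 non-identity morphisms:
Total = 10 + 17 = 27

27
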